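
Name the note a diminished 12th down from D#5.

G##3

Five letters down from D (plus an octave) reaches G.
A diminished twelfth is 18 semitones; 18 semitones down from D#5 gives G##3.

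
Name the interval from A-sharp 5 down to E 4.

A11

Descending from A#5 to E4 is the same interval as ascending E4 to A#5.
E to A spans four letter names (E-F-G-A), plus an octave: an eleventh.
The perfect eleventh is 17 semitones; here we have 18, one semitone wider: augmented.
(Equivalently, a compound augmented fourth: an augmented fourth plus an octave.)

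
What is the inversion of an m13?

First reduce the compound minor thirteenth to its simple form, a minor sixth.
Inverted interval numbers add to nine, so a sixth pairs with a third (6 + 3 = 9).
The quality also flips — minor becomes major — giving a major third.

major 3rd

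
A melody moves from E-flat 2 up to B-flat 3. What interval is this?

perfect 12th

E to B spans five letter names (E-F-G-A-B), plus an octave: a twelfth.
Counting semitones, Eb2→Bb3 is 19, which is the perfect twelfth.
(Equivalently, a compound perfect fifth: a perfect fifth plus an octave.)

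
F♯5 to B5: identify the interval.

F to B spans four letter names (F-G-A-B), so the interval is some kind of fourth.
F#5 to B5 is 5 semitones, matching the perfect fourth exactly, so the quality is perfect.

perfect fourth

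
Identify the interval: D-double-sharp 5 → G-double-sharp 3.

perfect twelfth

Descending from D##5 to G##3 is the same interval as ascending G##3 to D##5.
G to D spans five letter names (G-A-B-C-D), plus an octave: a twelfth.
Counting semitones, G##3→D##5 is 19, which is the perfect twelfth.
(Equivalently, a compound perfect fifth: a perfect fifth plus an octave.)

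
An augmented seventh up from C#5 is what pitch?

Seven letter names up from C: B.
An augmented seventh is 12 semitones; 12 semitones up from C#5 gives B##5.

B##5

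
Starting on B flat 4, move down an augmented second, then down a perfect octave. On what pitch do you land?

Down an augmented second from Bb4: Abb4 (3 semitones down).
Abb4 down a perfect octave → Abb3 (12 semitones).

A double-flat 3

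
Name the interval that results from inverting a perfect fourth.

Inverted interval numbers add to nine, so a fourth pairs with a fifth (4 + 5 = 9).
Quality inverts too: perfect stays perfect. That makes the inversion a perfect fifth.

perfect fifth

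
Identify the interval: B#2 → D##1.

Descending from B#2 to D##1 is the same interval as ascending D##1 to B#2.
D to B spans six letter names (D-E-F-G-A-B), plus an octave — that makes it a thirteenth of some quality.
A major thirteenth would be 21 semitones, but D##1 to B#2 is 20 — one semitone narrower, making it a minor thirteenth.
(Equivalently, a compound minor sixth: a minor sixth plus an octave.)

m13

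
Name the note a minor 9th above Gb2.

The ninth's letter: G up two letter names plus an octave → A.
Moving 13 semitones up from Gb2 (the size of a minor ninth) reaches Abb3.

Abb3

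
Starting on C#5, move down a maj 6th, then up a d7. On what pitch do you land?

Db5

C#5 down a major sixth → E4 (9 semitones).
E4 up a diminished seventh → Db5 (9 semitones).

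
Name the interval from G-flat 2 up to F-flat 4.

G to F spans seven letter names (G-A-B-C-D-E-F), plus an octave, so the interval is some kind of fourteenth.
Gb2 to Fb4 is 22 semitones, a half step short of the major fourteenth (23), so this is minor.
(Equivalently, a compound minor seventh: a minor seventh plus an octave.)

m14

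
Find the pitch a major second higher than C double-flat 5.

D double-flat 5

The second takes the letter from C up to D.
A major second spans 2 semitones, so from Cbb5 the target pitch is Dbb5.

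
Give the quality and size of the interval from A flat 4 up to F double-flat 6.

A to F spans six letter names (A-B-C-D-E-F), plus an octave, so the interval is some kind of thirteenth.
The major thirteenth is 21 semitones; here we have 19, two semitones narrower: diminished.
(Equivalently, a compound diminished sixth: a diminished sixth plus an octave.)

d13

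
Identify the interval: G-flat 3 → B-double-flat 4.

minor tenth

G to B spans three letter names (G-A-B), plus an octave, so the interval is some kind of tenth.
A major tenth would be 16 semitones, but Gb3 to Bbb4 is 15 — one semitone narrower, making it a minor tenth.
(Equivalently, a compound minor third: a minor third plus an octave.)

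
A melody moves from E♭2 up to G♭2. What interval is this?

minor 3rd

E to G spans three letter names (E-F-G) — that makes it a third of some quality.
At 3 semitones, Eb2→Gb2 falls one short of a major third: minor.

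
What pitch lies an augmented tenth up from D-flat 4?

F-sharp 5

The tenth's letter: D up three letter names plus an octave → F.
An augmented tenth spans 17 semitones, so from Db4 the target pitch is F#5.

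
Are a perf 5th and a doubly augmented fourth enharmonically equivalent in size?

A perfect fifth = 7 semitones = a doubly augmented fourth; enharmonically equal.

Yes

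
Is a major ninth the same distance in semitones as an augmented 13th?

No

14 semitones (major ninth) vs 22 semitones (augmented thirteenth): not equal.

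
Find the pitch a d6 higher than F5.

Dbb6

The sixth takes the letter from F up to D.
A diminished sixth is 7 semitones; 7 semitones up from F5 gives Dbb6.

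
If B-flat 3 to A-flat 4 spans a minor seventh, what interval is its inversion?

major 2nd

The rule of nine gives the new number: 9 − 7 = 2, so a seventh becomes a second.
Quality inverts too: minor becomes major. That makes the inversion a major second.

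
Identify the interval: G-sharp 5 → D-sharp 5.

perfect 4th

Descending from G#5 to D#5 is the same interval as ascending D#5 to G#5.
D to G spans four letter names (D-E-F-G) — that makes it a fourth of some quality.
Counting semitones, D#5→G#5 is 5, which is the perfect fourth.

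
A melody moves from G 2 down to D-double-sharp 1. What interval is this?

doubly diminished 11th

Descending from G2 to D##1 is the same interval as ascending D##1 to G2.
D to G spans four letter names (D-E-F-G), plus an octave, so the interval is some kind of eleventh.
The perfect eleventh is 17 semitones; here we have 15, two semitones narrower: doubly diminished.
(Equivalently, a compound doubly diminished fourth: a doubly diminished fourth plus an octave.)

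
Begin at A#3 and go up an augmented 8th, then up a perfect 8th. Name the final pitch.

A##5

An augmented octave up from A#3 is A##4.
A##4 up a perfect octave → A##5 (12 semitones).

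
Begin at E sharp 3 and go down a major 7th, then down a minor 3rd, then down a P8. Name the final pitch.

Down a major seventh from E#3: F#2 (11 semitones down).
Down a minor third from F#2: D#2 (3 semitones down).
A perfect octave down from D#2 is D#1.

D sharp 1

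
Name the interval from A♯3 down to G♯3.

major second

Descending from A#3 to G#3 is the same interval as ascending G#3 to A#3.
G to A spans two letter names (G-A): a second.
The major second spans 2 semitones, and G#3 to A#3 is exactly 2 semitones — so this is a major second.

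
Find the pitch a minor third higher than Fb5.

Counting three letter names up from F lands on A.
Moving 3 semitones up from Fb5 (the size of a minor third) reaches Abb5.

Abb5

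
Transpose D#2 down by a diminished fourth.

Counting four letter names down from D lands on A.
Moving 4 semitones down from D#2 (the size of a diminished fourth) reaches A##1.

A##1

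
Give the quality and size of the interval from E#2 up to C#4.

E to C spans six letter names (E-F-G-A-B-C), plus an octave, so the interval is some kind of thirteenth.
A major thirteenth would be 21 semitones, but E#2 to C#4 is 20 — one semitone narrower, making it a minor thirteenth.
(Equivalently, a compound minor sixth: a minor sixth plus an octave.)

minor thirteenth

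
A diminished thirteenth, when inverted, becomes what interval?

First reduce the compound diminished thirteenth to its simple form, a diminished sixth.
Inverted interval numbers add to nine, so a sixth pairs with a third (6 + 3 = 9).
The quality also flips — diminished becomes augmented — giving an augmented third.

augmented third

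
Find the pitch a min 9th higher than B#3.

C#5

Counting two letter names plus an octave up from B lands on C.
A minor ninth spans 13 semitones, so from B#3 the target pitch is C#5.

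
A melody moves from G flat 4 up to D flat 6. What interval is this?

P12

G to D spans five letter names (G-A-B-C-D), plus an octave — that makes it a twelfth of some quality.
Gb4 to Db6 is 19 semitones, matching the perfect twelfth exactly, so the quality is perfect.
(Equivalently, a compound perfect fifth: a perfect fifth plus an octave.)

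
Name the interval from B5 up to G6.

B to G spans six letter names (B-C-D-E-F-G): a sixth.
At 8 semitones, B5→G6 falls one short of a major sixth: minor.

minor sixth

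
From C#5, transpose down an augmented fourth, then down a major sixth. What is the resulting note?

Bb3

An augmented fourth down from C#5 is G4.
G4 down a major sixth → Bb3 (9 semitones).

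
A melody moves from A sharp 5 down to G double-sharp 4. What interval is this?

minor ninth

Descending from A#5 to G##4 is the same interval as ascending G##4 to A#5.
G to A spans two letter names (G-A), plus an octave, so the interval is some kind of ninth.
At 13 semitones, G##4→A#5 falls one short of a major ninth: minor.
(Equivalently, a compound minor second: a minor second plus an octave.)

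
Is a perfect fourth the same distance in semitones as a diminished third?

5 semitones (perfect fourth) vs 2 semitones (diminished third): not equal.

No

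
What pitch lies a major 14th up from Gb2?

F4

Counting seven letter names plus an octave up from G lands on F.
Moving 23 semitones up from Gb2 (the size of a major fourteenth) reaches F4.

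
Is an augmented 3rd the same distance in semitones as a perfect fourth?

An augmented third spans 5 semitones, and a perfect fourth also spans 5 semitones — they're enharmonic.

Yes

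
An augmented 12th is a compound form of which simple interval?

A5

Each octave removed subtracts seven from the number: 12 − 7 = 5.
That makes an augmented twelfth a compound augmented fifth — an octave plus an augmented fifth.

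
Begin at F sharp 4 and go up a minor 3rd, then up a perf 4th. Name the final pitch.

Up a minor third from F#4: A4 (3 semitones up).
A4 up a perfect fourth → D5 (5 semitones).

D 5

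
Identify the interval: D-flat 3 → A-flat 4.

D to A spans five letter names (D-E-F-G-A), plus an octave, so the interval is some kind of twelfth.
Counting semitones, Db3→Ab4 is 19, which is the perfect twelfth.
(Equivalently, a compound perfect fifth: a perfect fifth plus an octave.)

P12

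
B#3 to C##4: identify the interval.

B to C spans two letter names (B-C), so the interval is some kind of second.
The major second spans 2 semitones, and B#3 to C##4 is exactly 2 semitones — so this is a major second.

M2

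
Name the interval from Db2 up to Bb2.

major sixth

D to B spans six letter names (D-E-F-G-A-B): a sixth.
Db2 to Bb2 is 9 semitones, matching the major sixth exactly, so the quality is major.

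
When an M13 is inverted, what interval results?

minor third

First reduce the compound major thirteenth to its simple form, a major sixth.
Inverted interval numbers add to nine, so a sixth pairs with a third (6 + 3 = 9).
Quality inverts too: major becomes minor. That makes the inversion a minor third.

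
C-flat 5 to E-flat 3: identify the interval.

m13

Descending from Cb5 to Eb3 is the same interval as ascending Eb3 to Cb5.
E to C spans six letter names (E-F-G-A-B-C), plus an octave: a thirteenth.
A major thirteenth would be 21 semitones, but Eb3 to Cb5 is 20 — one semitone narrower, making it a minor thirteenth.
(Equivalently, a compound minor sixth: a minor sixth plus an octave.)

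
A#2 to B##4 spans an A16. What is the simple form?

augmented second

Take out 2 octaves (14 from the number): 16 − 14 = 2.
That makes an augmented sixteenth a compound augmented second — 2 octaves plus an augmented second.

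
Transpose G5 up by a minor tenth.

Counting three letter names plus an octave up from G lands on B.
A minor tenth is 15 semitones; 15 semitones up from G5 gives Bb6.

Bb6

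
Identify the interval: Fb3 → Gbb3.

F to G spans two letter names (F-G) — that makes it a second of some quality.
A major second would be 2 semitones, but Fb3 to Gbb3 is 1 — one semitone narrower, making it a minor second.

minor second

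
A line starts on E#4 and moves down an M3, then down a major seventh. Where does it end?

D3

E#4 down a major third → C#4 (4 semitones).
A major seventh down from C#4 is D3.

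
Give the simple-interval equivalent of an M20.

Each octave removed subtracts seven from the number: 20 − 14 = 6.
So a major twentieth is 2 octaves plus a major sixth. The quality is unchanged.

M6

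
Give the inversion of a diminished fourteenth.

augmented 2nd

First reduce the compound diminished fourteenth to its simple form, a diminished seventh.
The rule of nine gives the new number: 9 − 7 = 2, so a seventh becomes a second.
And diminished becomes augmented under inversion, so we get an augmented second.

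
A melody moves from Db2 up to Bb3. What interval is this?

D to B spans six letter names (D-E-F-G-A-B), plus an octave — that makes it a thirteenth of some quality.
Db2 to Bb3 is 21 semitones, matching the major thirteenth exactly, so the quality is major.
(Equivalently, a compound major sixth: a major sixth plus an octave.)

major thirteenth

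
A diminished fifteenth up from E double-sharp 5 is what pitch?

The letter stays E (same as the start), shifted two octaves up.
A diminished fifteenth spans 23 semitones, so from E##5 the target pitch is E#7.

E sharp 7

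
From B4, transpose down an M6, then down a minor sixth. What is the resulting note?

B4 down a major sixth → D4 (9 semitones).
D4 down a minor sixth → F#3 (8 semitones).

F#3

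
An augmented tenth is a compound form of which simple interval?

augmented 3rd

Take out an octave (7 from the number): 10 − 7 = 3.
So an augmented tenth is an octave plus an augmented third. The quality is unchanged.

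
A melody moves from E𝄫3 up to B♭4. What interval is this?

augmented 12th

E to B spans five letter names (E-F-G-A-B), plus an octave: a twelfth.
The perfect twelfth is 19 semitones; here we have 20, one semitone wider: augmented.
(Equivalently, a compound augmented fifth: an augmented fifth plus an octave.)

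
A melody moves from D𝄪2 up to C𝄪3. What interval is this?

m7

D to C spans seven letter names (D-E-F-G-A-B-C) — that makes it a seventh of some quality.
D##2 to C##3 is 10 semitones, a half step short of the major seventh (11), so this is minor.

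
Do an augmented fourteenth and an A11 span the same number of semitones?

An augmented fourteenth is 24 semitones but an augmented eleventh is 18 semitones — different sizes.

No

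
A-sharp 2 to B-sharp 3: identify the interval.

major ninth

A to B spans two letter names (A-B), plus an octave — that makes it a ninth of some quality.
A#2 to B#3 is 14 semitones, matching the major ninth exactly, so the quality is major.
(Equivalently, a compound major second: a major second plus an octave.)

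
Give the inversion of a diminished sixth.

Interval numbers invert to sum to nine: 6 + 3 = 9, so a sixth inverts to a third.
And diminished becomes augmented under inversion, so we get an augmented third.

A3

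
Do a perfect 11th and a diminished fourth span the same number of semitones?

No

A perfect eleventh spans 17 semitones; a diminished fourth spans 4 semitones. They differ by 13.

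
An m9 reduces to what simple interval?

minor 2nd

Each octave removed subtracts seven from the number: 9 − 7 = 2.
That makes a minor ninth a compound minor second — an octave plus a minor second.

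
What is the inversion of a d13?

First reduce the compound diminished thirteenth to its simple form, a diminished sixth.
Interval numbers invert to sum to nine: 6 + 3 = 9, so a sixth inverts to a third.
The quality also flips — diminished becomes augmented — giving an augmented third.

augmented 3rd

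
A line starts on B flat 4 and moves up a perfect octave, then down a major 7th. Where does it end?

C flat 5

A perfect octave up from Bb4 is Bb5.
Bb5 down a major seventh → Cb5 (11 semitones).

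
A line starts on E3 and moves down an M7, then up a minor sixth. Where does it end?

A major seventh down from E3 is F2.
A minor sixth up from F2 is Db3.

Db3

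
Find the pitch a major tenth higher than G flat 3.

B flat 4

Three letters up from G (plus an octave) reaches B.
A major tenth is 16 semitones; 16 semitones up from Gb3 gives Bb4.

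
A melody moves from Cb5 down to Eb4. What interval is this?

minor sixth

Descending from Cb5 to Eb4 is the same interval as ascending Eb4 to Cb5.
E to C spans six letter names (E-F-G-A-B-C) — that makes it a sixth of some quality.
At 8 semitones, Eb4→Cb5 falls one short of a major sixth: minor.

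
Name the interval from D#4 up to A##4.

D to A spans five letter names (D-E-F-G-A) — that makes it a fifth of some quality.
D#4 to A##4 spans 8 semitones — one semitone wider than the perfect fifth (7) — giving an augmented fifth.

augmented fifth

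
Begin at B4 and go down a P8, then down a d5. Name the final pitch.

E#3

B4 down a perfect octave → B3 (12 semitones).
B3 down a diminished fifth → E#3 (6 semitones).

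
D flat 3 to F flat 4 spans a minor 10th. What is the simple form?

minor third

Subtracting seven from the interval number removes an octave: 10 − 7 = 3.
So a minor tenth is an octave plus a minor third. The quality is unchanged.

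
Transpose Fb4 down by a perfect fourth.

Cb4

Counting four letter names down from F lands on C.
Moving 5 semitones down from Fb4 (the size of a perfect fourth) reaches Cb4.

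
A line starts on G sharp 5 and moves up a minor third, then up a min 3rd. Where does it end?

Up a minor third from G#5: B5 (3 semitones up).
Up a minor third from B5: D6 (3 semitones up).

D 6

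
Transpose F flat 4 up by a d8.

An octave keeps the letter name F, an octave up from F.
Moving 11 semitones up from Fb4 (the size of a diminished octave) reaches Fbb5.

F double-flat 5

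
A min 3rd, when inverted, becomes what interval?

major 6th

The rule of nine gives the new number: 9 − 3 = 6, so a third becomes a sixth.
Quality inverts too: minor becomes major. That makes the inversion a major sixth.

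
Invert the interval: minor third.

major sixth

The rule of nine gives the new number: 9 − 3 = 6, so a third becomes a sixth.
And minor becomes major under inversion, so we get a major sixth.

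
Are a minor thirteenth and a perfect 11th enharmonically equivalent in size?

A minor thirteenth spans 20 semitones; a perfect eleventh spans 17 semitones. They differ by 3.

No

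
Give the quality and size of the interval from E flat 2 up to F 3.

E to F spans two letter names (E-F), plus an octave: a ninth.
The major ninth spans 14 semitones, and Eb2 to F3 is exactly 14 semitones — so this is a major ninth.
(Equivalently, a compound major second: a major second plus an octave.)

major ninth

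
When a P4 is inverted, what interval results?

perfect 5th

Inverted interval numbers add to nine, so a fourth pairs with a fifth (4 + 5 = 9).
Quality inverts too: perfect stays perfect. That makes the inversion a perfect fifth.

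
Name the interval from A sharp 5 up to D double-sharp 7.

augmented eleventh

A to D spans four letter names (A-B-C-D), plus an octave — that makes it an eleventh of some quality.
A perfect eleventh would be 17 semitones; A#5 to D##7 is 18, one semitone wider, so the interval is augmented.
(Equivalently, a compound augmented fourth: an augmented fourth plus an octave.)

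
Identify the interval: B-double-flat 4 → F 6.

augmented twelfth

B to F spans five letter names (B-C-D-E-F), plus an octave: a twelfth.
The perfect twelfth is 19 semitones; here we have 20, one semitone wider: augmented.
(Equivalently, a compound augmented fifth: an augmented fifth plus an octave.)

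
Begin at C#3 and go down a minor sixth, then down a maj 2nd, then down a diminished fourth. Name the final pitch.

A##1

C#3 down a minor sixth → E#2 (8 semitones).
E#2 down a major second → D#2 (2 semitones).
A diminished fourth down from D#2 is A##1.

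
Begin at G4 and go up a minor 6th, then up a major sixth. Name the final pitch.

C6

A minor sixth up from G4 is Eb5.
A major sixth up from Eb5 is C6.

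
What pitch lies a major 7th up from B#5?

Counting seven letter names up from B lands on A.
A major seventh spans 11 semitones, so from B#5 the target pitch is A##6.

A##6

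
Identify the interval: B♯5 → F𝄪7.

P12

B to F spans five letter names (B-C-D-E-F), plus an octave, so the interval is some kind of twelfth.
Counting semitones, B#5→F##7 is 19, which is the perfect twelfth.
(Equivalently, a compound perfect fifth: a perfect fifth plus an octave.)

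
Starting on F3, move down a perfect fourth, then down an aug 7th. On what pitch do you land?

F3 down a perfect fourth → C3 (5 semitones).
An augmented seventh down from C3 is Dbb2.

Dbb2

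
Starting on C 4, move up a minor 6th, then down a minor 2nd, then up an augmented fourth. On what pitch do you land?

C sharp 5

Up a minor sixth from C4: Ab4 (8 semitones up).
A minor second down from Ab4 is G4.
G4 up an augmented fourth → C#5 (6 semitones).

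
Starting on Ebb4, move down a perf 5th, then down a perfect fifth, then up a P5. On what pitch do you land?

A perfect fifth down from Ebb4 is Abb3.
Abb3 down a perfect fifth → Dbb3 (7 semitones).
Up a perfect fifth from Dbb3: Abb3 (7 semitones up).

Abb3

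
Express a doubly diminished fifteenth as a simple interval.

dd8

Take out an octave (7 from the number): 15 − 7 = 8.
So a doubly diminished fifteenth is an octave plus a doubly diminished octave. The quality is unchanged.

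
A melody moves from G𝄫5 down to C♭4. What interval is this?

diminished twelfth

Descending from Gbb5 to Cb4 is the same interval as ascending Cb4 to Gbb5.
C to G spans five letter names (C-D-E-F-G), plus an octave — that makes it a twelfth of some quality.
The perfect twelfth is 19 semitones; here we have 18, one semitone narrower: diminished.
(Equivalently, a compound diminished fifth: a diminished fifth plus an octave.)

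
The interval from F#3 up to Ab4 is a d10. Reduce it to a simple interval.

Each octave removed subtracts seven from the number: 10 − 7 = 3.
So a diminished tenth is an octave plus a diminished third. The quality is unchanged.

diminished third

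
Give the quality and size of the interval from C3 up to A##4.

C to A spans six letter names (C-D-E-F-G-A), plus an octave: a thirteenth.
A major thirteenth would be 21 semitones; C3 to A##4 is 23, two semitones wider, so the interval is doubly augmented.
(Equivalently, a compound doubly augmented sixth: a doubly augmented sixth plus an octave.)

doubly augmented thirteenth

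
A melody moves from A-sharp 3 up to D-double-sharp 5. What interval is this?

augmented eleventh

A to D spans four letter names (A-B-C-D), plus an octave: an eleventh.
A#3 to D##5 spans 18 semitones — one semitone wider than the perfect eleventh (17) — giving an augmented eleventh.
(Equivalently, a compound augmented fourth: an augmented fourth plus an octave.)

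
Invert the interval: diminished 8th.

augmented 1st

The rule of nine gives the new number: 9 − 8 = 1, so an octave becomes a unison.
And diminished becomes augmented under inversion, so we get an augmented unison.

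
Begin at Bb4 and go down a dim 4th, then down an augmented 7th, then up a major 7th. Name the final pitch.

Down a diminished fourth from Bb4: F#4 (4 semitones down).
F#4 down an augmented seventh → Gb3 (12 semitones).
A major seventh up from Gb3 is F4.

F4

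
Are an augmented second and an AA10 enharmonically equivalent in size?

No

3 semitones (augmented second) vs 18 semitones (doubly augmented tenth): not equal.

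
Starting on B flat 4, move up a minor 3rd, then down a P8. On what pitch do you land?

Bb4 up a minor third → Db5 (3 semitones).
Db5 down a perfect octave → Db4 (12 semitones).

D flat 4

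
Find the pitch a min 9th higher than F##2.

Two letters up from F (plus an octave) reaches G.
A minor ninth spans 13 semitones, so from F##2 the target pitch is G#3.

G#3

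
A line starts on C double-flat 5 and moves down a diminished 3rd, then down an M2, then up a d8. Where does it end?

G double-flat 5

Cbb5 down a diminished third → Ab4 (2 semitones).
A major second down from Ab4 is Gb4.
Up a diminished octave from Gb4: Gbb5 (11 semitones up).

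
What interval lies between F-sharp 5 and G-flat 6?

F to G spans two letter names (F-G), plus an octave: a ninth.
F#5 to Gb6 spans 12 semitones — two semitones narrower than the major ninth (14) — giving a diminished ninth.

d9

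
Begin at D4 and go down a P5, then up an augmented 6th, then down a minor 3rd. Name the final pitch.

C##4

Down a perfect fifth from D4: G3 (7 semitones down).
Up an augmented sixth from G3: E#4 (10 semitones up).
E#4 down a minor third → C##4 (3 semitones).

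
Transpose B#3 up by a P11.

E#5

Counting four letter names plus an octave up from B lands on E.
A perfect eleventh is 17 semitones; 17 semitones up from B#3 gives E#5.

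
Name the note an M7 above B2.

A#3

Seven letter names up from B: A.
A major seventh spans 11 semitones, so from B2 the target pitch is A#3.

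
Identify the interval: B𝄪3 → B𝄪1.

perfect fifteenth

Descending from B##3 to B##1 is the same interval as ascending B##1 to B##3.
B to B is the same letter name, plus 2 octaves, so the interval is some kind of fifteenth.
B##1 to B##3 is 24 semitones, matching the perfect fifteenth exactly, so the quality is perfect.
(Equivalently, a compound perfect octave: a perfect octave plus an octave.)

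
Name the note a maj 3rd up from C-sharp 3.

The third takes the letter from C up to E.
A major third spans 4 semitones, so from C#3 the target pitch is E#3.

E-sharp 3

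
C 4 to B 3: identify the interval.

Descending from C4 to B3 is the same interval as ascending B3 to C4.
B to C spans two letter names (B-C), so the interval is some kind of second.
A major second would be 2 semitones, but B3 to C4 is 1 — one semitone narrower, making it a minor second.

minor second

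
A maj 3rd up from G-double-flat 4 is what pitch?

Counting three letter names up from G lands on B.
A major third spans 4 semitones, so from Gbb4 the target pitch is Bbb4.

B-double-flat 4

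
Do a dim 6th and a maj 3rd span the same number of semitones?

A diminished sixth is 7 semitones but a major third is 4 semitones — different sizes.

No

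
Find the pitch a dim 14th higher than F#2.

Eb4

The fourteenth's letter: F up seven letter names plus an octave → E.
Moving 21 semitones up from F#2 (the size of a diminished fourteenth) reaches Eb4.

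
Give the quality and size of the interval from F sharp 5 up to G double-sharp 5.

augmented second

F to G spans two letter names (F-G) — that makes it a second of some quality.
A major second would be 2 semitones; F#5 to G##5 is 3, one semitone wider, so the interval is augmented.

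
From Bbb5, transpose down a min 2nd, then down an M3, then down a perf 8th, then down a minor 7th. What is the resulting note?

A minor second down from Bbb5 is Ab5.
Ab5 down a major third → Fb5 (4 semitones).
Fb5 down a perfect octave → Fb4 (12 semitones).
Fb4 down a minor seventh → Gb3 (10 semitones).

Gb3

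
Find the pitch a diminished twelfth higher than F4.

Five letters up from F (plus an octave) reaches C.
A diminished twelfth is 18 semitones; 18 semitones up from F4 gives Cb6.

Cb6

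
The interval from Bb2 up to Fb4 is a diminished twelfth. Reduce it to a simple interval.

diminished 5th

Subtracting seven from the interval number removes an octave: 12 − 7 = 5.
Quality carries through unchanged, so the simple form is a diminished fifth.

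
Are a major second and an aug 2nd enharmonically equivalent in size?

A major second spans 2 semitones; an augmented second spans 3 semitones. They differ by 1.

No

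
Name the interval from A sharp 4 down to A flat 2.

doubly augmented 15th

Descending from A#4 to Ab2 is the same interval as ascending Ab2 to A#4.
A to A is the same letter name, plus 2 octaves: a fifteenth.
Ab2 to A#4 spans 26 semitones — two semitones wider than the perfect fifteenth (24) — giving a doubly augmented fifteenth.
(Equivalently, a compound doubly augmented octave: a doubly augmented octave plus an octave.)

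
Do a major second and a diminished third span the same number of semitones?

Yes

Both span 2 semitones: a major second and a diminished third are the same chromatic distance.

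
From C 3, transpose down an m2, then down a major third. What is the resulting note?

G 2

A minor second down from C3 is B2.
A major third down from B2 is G2.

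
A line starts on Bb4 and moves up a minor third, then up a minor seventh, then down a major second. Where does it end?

Bbb5

A minor third up from Bb4 is Db5.
A minor seventh up from Db5 is Cb6.
A major second down from Cb6 is Bbb5.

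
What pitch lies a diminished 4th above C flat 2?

Counting four letter names up from C lands on F.
A diminished fourth is 4 semitones; 4 semitones up from Cb2 gives Fbb2.

F double-flat 2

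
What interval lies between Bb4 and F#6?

augmented 12th

B to F spans five letter names (B-C-D-E-F), plus an octave: a twelfth.
A perfect twelfth would be 19 semitones; Bb4 to F#6 is 20, one semitone wider, so the interval is augmented.
(Equivalently, a compound augmented fifth: an augmented fifth plus an octave.)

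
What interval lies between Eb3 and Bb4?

P12

E to B spans five letter names (E-F-G-A-B), plus an octave, so the interval is some kind of twelfth.
The perfect twelfth spans 19 semitones, and Eb3 to Bb4 is exactly 19 semitones — so this is a perfect twelfth.
(Equivalently, a compound perfect fifth: a perfect fifth plus an octave.)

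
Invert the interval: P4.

Inverted interval numbers add to nine, so a fourth pairs with a fifth (4 + 5 = 9).
The quality also flips — perfect stays perfect — giving a perfect fifth.

P5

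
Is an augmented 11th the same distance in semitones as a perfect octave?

An augmented eleventh is 18 semitones but a perfect octave is 12 semitones — different sizes.

No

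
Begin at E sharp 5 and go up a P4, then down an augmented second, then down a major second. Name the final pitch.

Up a perfect fourth from E#5: A#5 (5 semitones up).
A#5 down an augmented second → G5 (3 semitones).
A major second down from G5 is F5.

F 5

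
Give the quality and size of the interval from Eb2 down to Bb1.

perfect fourth

Descending from Eb2 to Bb1 is the same interval as ascending Bb1 to Eb2.
B to E spans four letter names (B-C-D-E) — that makes it a fourth of some quality.
The perfect fourth spans 5 semitones, and Bb1 to Eb2 is exactly 5 semitones — so this is a perfect fourth.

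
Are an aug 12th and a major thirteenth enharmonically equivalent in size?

No

An augmented twelfth is 20 semitones but a major thirteenth is 21 semitones — different sizes.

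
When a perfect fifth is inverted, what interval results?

P4

Inverted interval numbers add to nine, so a fifth pairs with a fourth (5 + 4 = 9).
The quality also flips — perfect stays perfect — giving a perfect fourth.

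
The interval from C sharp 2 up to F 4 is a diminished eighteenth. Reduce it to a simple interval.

Each octave removed subtracts seven from the number: 18 − 14 = 4.
That makes a diminished eighteenth a compound diminished fourth — 2 octaves plus a diminished fourth.

d4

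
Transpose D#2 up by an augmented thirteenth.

Counting six letter names plus an octave up from D lands on B.
An augmented thirteenth spans 22 semitones, so from D#2 the target pitch is B##3.

B##3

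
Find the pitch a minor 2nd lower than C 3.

B 2

The second takes the letter from C down to B.
A minor second is 1 semitone; 1 semitone down from C3 gives B2.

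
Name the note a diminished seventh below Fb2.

Seven letter names down from F: G.
A diminished seventh spans 9 semitones, so from Fb2 the target pitch is G1.

G1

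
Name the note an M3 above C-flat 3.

E-flat 3

The third takes the letter from C up to E.
Moving 4 semitones up from Cb3 (the size of a major third) reaches Eb3.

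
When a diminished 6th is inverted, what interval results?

A3

Inverted interval numbers add to nine, so a sixth pairs with a third (6 + 3 = 9).
Quality inverts too: diminished becomes augmented. That makes the inversion an augmented third.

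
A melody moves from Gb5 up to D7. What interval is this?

G to D spans five letter names (G-A-B-C-D), plus an octave, so the interval is some kind of twelfth.
The perfect twelfth is 19 semitones; here we have 20, one semitone wider: augmented.
(Equivalently, a compound augmented fifth: an augmented fifth plus an octave.)

augmented twelfth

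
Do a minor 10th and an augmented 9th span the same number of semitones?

Yes

A minor tenth spans 15 semitones, and an augmented ninth also spans 15 semitones — they're enharmonic.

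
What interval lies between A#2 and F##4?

A to F spans six letter names (A-B-C-D-E-F), plus an octave, so the interval is some kind of thirteenth.
Counting semitones, A#2→F##4 is 21, which is the major thirteenth.
(Equivalently, a compound major sixth: a major sixth plus an octave.)

major 13th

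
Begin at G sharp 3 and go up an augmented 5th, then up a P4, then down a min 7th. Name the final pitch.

A double-sharp 3

An augmented fifth up from G#3 is D##4.
Up a perfect fourth from D##4: G##4 (5 semitones up).
A minor seventh down from G##4 is A##3.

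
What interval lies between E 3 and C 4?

E to C spans six letter names (E-F-G-A-B-C) — that makes it a sixth of some quality.
At 8 semitones, E3→C4 falls one short of a major sixth: minor.

minor sixth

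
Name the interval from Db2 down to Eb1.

m7

Descending from Db2 to Eb1 is the same interval as ascending Eb1 to Db2.
E to D spans seven letter names (E-F-G-A-B-C-D) — that makes it a seventh of some quality.
Eb1 to Db2 is 10 semitones, a half step short of the major seventh (11), so this is minor.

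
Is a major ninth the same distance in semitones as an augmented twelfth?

A major ninth spans 14 semitones; an augmented twelfth spans 20 semitones. They differ by 6.

No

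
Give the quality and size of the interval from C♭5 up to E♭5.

C to E spans three letter names (C-D-E) — that makes it a third of some quality.
Cb5 to Eb5 is 4 semitones, matching the major third exactly, so the quality is major.

major 3rd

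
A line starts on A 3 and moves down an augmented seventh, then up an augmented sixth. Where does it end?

G 3

A3 down an augmented seventh → Bbb2 (12 semitones).
Bbb2 up an augmented sixth → G3 (10 semitones).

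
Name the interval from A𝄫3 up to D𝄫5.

A to D spans four letter names (A-B-C-D), plus an octave: an eleventh.
Counting semitones, Abb3→Dbb5 is 17, which is the perfect eleventh.
(Equivalently, a compound perfect fourth: a perfect fourth plus an octave.)

perfect eleventh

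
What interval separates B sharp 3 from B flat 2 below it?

Descending from B#3 to Bb2 is the same interval as ascending Bb2 to B#3.
B to B is the same letter name, plus an octave: an octave.
Bb2 to B#3 spans 14 semitones — two semitones wider than the perfect octave (12) — giving a doubly augmented octave.

AA8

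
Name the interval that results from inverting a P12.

perfect fourth

First reduce the compound perfect twelfth to its simple form, a perfect fifth.
Inverted interval numbers add to nine, so a fifth pairs with a fourth (5 + 4 = 9).
And perfect stays perfect under inversion, so we get a perfect fourth.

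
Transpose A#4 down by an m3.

F##4

Counting three letter names down from A lands on F.
Moving 3 semitones down from A#4 (the size of a minor third) reaches F##4.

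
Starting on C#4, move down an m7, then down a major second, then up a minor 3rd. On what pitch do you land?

Down a minor seventh from C#4: D#3 (10 semitones down).
A major second down from D#3 is C#3.
Up a minor third from C#3: E3 (3 semitones up).

E3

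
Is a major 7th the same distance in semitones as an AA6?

A major seventh = 11 semitones = a doubly augmented sixth; enharmonically equal.

Yes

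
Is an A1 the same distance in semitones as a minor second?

Yes

Both span 1 semitone: an augmented unison and a minor second are the same chromatic distance.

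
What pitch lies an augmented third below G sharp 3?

Three letter names down from G: E.
An augmented third is 5 semitones; 5 semitones down from G#3 gives Eb3.

E flat 3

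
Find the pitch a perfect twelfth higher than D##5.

Counting five letter names plus an octave up from D lands on A.
Moving 19 semitones up from D##5 (the size of a perfect twelfth) reaches A##6.

A##6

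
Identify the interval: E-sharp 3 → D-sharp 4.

E to D spans seven letter names (E-F-G-A-B-C-D), so the interval is some kind of seventh.
E#3 to D#4 is 10 semitones, a half step short of the major seventh (11), so this is minor.

minor seventh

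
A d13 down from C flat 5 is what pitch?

Counting six letter names plus an octave down from C lands on E.
Moving 19 semitones down from Cb5 (the size of a diminished thirteenth) reaches E3.

E 3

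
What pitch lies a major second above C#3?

Counting two letter names up from C lands on D.
A major second is 2 semitones; 2 semitones up from C#3 gives D#3.

D#3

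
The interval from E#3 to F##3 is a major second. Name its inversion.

Interval numbers invert to sum to nine: 2 + 7 = 9, so a second inverts to a seventh.
And major becomes minor under inversion, so we get a minor seventh.

minor seventh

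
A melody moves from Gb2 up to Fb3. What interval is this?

G to F spans seven letter names (G-A-B-C-D-E-F) — that makes it a seventh of some quality.
At 10 semitones, Gb2→Fb3 falls one short of a major seventh: minor.

minor seventh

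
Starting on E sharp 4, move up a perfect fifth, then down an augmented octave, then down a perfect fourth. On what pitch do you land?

F sharp 3

E#4 up a perfect fifth → B#4 (7 semitones).
Down an augmented octave from B#4: B3 (13 semitones down).
B3 down a perfect fourth → F#3 (5 semitones).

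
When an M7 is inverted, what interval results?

The rule of nine gives the new number: 9 − 7 = 2, so a seventh becomes a second.
And major becomes minor under inversion, so we get a minor second.

m2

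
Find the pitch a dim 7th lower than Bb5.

Counting seven letter names down from B lands on C.
Moving 9 semitones down from Bb5 (the size of a diminished seventh) reaches C#5.

C#5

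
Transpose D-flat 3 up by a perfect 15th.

The letter stays D (same as the start), shifted two octaves up.
A perfect fifteenth spans 24 semitones, so from Db3 the target pitch is Db5.

D-flat 5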